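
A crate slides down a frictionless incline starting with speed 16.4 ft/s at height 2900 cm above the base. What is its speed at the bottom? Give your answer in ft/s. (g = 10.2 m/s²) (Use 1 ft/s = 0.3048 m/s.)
Convert to SI: v₀ = 4.99872 m/s, h = 29.0 m
½mv₀² + mgh = ½mv² ⇒ v = √(v₀² + 2gh) = √(4.99872² + 2·10.2·29.0) = 24.8312 m/s = 81.47 ft/s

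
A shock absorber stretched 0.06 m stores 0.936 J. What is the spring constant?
k = 2·PE/x² = 2·0.936/(0.06)² = 520.0 N/m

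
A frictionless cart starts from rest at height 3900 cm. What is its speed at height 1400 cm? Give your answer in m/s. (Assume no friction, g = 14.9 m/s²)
Convert to SI: h₁−h₂ = 25.0 m
mgh₁ = mgh₂ + ½mv² ⇒ v = √(2g(h₁−h₂)) = √(2·14.9·25.0) = 27.29 m/s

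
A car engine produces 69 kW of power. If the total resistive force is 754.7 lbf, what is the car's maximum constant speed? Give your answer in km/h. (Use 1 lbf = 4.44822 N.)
Convert to SI: F = 3357.07 N
P = Fv ⇒ v = P/F = 69000 W/3357.07 N = 20.5536 m/s = 73.99 km/h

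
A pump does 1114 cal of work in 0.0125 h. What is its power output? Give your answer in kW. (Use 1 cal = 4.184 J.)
Convert to SI: W = 4660.98 J, t = 45.0 s
P = W/t = 4660.98/45.0 = 103.577 W = 0.1036 kW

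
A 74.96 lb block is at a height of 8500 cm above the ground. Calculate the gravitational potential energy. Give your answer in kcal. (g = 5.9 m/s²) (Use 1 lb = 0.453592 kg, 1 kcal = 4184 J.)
Convert to SI: m = 34.0013 kg, h = 85.0 m
PE = mgh = (34.0013)(5.9)(85.0) = 17051.6 J = 4.075 kcal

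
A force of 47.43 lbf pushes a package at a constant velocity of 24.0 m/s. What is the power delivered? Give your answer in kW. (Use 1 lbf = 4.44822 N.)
Convert to SI: F = 210.979 N, v = 24.0 m/s
P = Fv = (210.979)(24.0) = 5063.498 W = 5.063 kW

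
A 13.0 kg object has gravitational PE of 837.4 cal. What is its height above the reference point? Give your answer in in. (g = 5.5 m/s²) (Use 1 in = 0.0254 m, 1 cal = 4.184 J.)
Convert to SI: m = 13.0 kg, PE = 3503.68 J
h = PE/(mg) = 3503.68/(13.0·5.5) = 49.0025 m = 1929 in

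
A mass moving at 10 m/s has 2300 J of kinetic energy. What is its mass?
m = 2·KE/v² = 2·2300/(10)² = 46.0 kg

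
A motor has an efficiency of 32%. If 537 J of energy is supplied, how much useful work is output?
W_out = η·W_in = 0.32·537 = 171.84 J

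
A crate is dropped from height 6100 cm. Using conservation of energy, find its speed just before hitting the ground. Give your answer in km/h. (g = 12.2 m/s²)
Convert to SI: h = 61.0 m
mgh = ½mv² ⇒ v = √(2gh) = √(2·12.2·61.0) = 38.5798 m/s = 138.9 km/h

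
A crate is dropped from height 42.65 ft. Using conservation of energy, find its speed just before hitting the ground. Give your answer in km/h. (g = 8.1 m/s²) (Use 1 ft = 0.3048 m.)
Convert to SI: h = 12.9997 m
mgh = ½mv² ⇒ v = √(2gh) = √(2·8.1·12.9997) = 14.5119 m/s = 52.24 km/h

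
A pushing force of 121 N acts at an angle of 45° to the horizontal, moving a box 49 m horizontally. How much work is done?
W = F·d·cosθ = (121)(49)cos(45°) = 4192 J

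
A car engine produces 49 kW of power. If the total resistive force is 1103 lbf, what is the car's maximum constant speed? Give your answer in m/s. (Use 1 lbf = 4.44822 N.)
Convert to SI: F = 4906.39 N
P = Fv ⇒ v = P/F = 49000 W/4906.39 N = 9.987 m/s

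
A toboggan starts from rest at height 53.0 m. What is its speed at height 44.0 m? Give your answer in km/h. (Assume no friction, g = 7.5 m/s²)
mgh₁ = mgh₂ + ½mv² ⇒ v = √(2g(h₁−h₂)) = √(2·7.5·9.0) = 11.619 m/s = 41.83 km/h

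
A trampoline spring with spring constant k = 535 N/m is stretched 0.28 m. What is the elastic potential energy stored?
PE = ½kx² = ½(535)(0.28)² = 20.97 J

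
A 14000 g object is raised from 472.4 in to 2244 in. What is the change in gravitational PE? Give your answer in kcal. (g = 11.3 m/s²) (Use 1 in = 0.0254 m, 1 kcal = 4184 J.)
Convert to SI: m = 14.0 kg, Δh = 44.9986 m
ΔPE = mgΔh = (14.0)(11.3)(44.9986) = 7118.78 J = 1.701 kcal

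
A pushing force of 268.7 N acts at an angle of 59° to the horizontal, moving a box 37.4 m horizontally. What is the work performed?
W = F·d·cosθ = (268.7)(37.4)cos(59°) = 5176 J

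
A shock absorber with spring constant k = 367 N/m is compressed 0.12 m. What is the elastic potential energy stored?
PE = ½kx² = ½(367)(0.12)² = 2.642 J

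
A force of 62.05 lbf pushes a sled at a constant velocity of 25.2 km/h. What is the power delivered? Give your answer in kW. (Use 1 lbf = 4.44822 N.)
Convert to SI: F = 276.012 N, v = 7.0 m/s
P = Fv = (276.012)(7.0) = 1932.08 W = 1.932 kW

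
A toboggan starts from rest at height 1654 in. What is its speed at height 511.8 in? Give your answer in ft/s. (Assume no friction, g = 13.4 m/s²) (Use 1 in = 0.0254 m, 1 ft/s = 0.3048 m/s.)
Convert to SI: h₁−h₂ = 29.0119 m
mgh₁ = mgh₂ + ½mv² ⇒ v = √(2g(h₁−h₂)) = √(2·13.4·29.0119) = 27.884 m/s = 91.48 ft/s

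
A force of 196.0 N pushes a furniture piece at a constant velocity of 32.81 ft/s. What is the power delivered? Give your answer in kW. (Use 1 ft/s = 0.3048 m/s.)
Convert to SI: F = 196.0 N, v = 10.0005 m/s
P = Fv = (196.0)(10.0005) = 1960.1 W = 1.96 kW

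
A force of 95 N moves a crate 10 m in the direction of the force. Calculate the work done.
W = F·d = (95)(10) = 950.0 J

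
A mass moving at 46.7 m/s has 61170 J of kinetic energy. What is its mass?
m = 2·KE/v² = 2·61170/(46.7)² = 56.1 kg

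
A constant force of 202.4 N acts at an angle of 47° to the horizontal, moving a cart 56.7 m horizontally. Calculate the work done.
W = F·d·cosθ = (202.4)(56.7)cos(47°) = 7827 J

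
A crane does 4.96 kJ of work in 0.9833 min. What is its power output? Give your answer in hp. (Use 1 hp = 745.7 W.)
Convert to SI: W = 4960.0 J, t = 58.998 s
P = W/t = 4960.0/58.998 = 84.0706 W = 0.1127 hp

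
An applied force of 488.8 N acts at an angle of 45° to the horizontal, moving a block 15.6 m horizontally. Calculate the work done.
W = F·d·cosθ = (488.8)(15.6)cos(45°) = 5392 J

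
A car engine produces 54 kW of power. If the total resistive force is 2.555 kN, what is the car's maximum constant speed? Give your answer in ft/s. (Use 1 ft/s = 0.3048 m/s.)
Convert to SI: F = 2555.0 N
P = Fv ⇒ v = P/F = 54000 W/2555.0 N = 21.135 m/s = 69.34 ft/s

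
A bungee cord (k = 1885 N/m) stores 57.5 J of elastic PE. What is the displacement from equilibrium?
x = √(2·PE/k) = √(2·57.5/1885) = 0.247 m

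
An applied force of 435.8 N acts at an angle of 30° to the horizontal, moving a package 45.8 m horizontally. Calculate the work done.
W = F·d·cosθ = (435.8)(45.8)cos(30°) = 17290 J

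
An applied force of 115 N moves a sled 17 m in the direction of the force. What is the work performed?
W = F·d = (115)(17) = 1955 J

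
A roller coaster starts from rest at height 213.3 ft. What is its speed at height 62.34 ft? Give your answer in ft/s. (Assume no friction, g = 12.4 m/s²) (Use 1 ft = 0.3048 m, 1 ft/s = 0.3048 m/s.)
Convert to SI: h₁−h₂ = 46.0126 m
mgh₁ = mgh₂ + ½mv² ⇒ v = √(2g(h₁−h₂)) = √(2·12.4·46.0126) = 33.7804 m/s = 110.8 ft/s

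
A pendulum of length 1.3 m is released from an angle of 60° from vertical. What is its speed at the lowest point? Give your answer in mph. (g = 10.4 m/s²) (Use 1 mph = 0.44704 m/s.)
h = L(1 − cosθ) = 1.3(1 − cos60°) = 0.65 m
v = √(2gh) = √(2·10.4·0.65) = 3.67696 m/s = 8.225 mph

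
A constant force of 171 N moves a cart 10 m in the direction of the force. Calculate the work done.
W = F·d = (171)(10) = 1710 J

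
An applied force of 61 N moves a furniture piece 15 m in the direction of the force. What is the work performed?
W = F·d = (61)(15) = 915.0 J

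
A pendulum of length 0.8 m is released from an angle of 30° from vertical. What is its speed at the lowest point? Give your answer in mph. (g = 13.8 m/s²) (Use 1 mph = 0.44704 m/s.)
h = L(1 − cosθ) = 0.8(1 − cos30°) = 0.10718 m
v = √(2gh) = √(2·13.8·0.10718) = 1.71993 m/s = 3.847 mph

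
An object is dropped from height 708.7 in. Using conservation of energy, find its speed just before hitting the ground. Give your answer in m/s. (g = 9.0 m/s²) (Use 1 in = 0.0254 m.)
Convert to SI: h = 18.001 m
mgh = ½mv² ⇒ v = √(2gh) = √(2·9.0·18.001) = 18.0 m/s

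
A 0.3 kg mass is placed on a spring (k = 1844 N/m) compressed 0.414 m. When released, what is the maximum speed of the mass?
½kx² = ½mv² ⇒ v = x√(k/m) = (0.414)√(1844/0.3) = 32.46 m/s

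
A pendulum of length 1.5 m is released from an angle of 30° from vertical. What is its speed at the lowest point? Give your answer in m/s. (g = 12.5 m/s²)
h = L(1 − cosθ) = 1.5(1 − cos30°) = 0.200962 m
v = √(2gh) = √(2·12.5·0.200962) = 2.241 m/s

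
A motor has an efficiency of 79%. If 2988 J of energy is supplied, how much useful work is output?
W_out = η·W_in = 0.79·2988 = 2360.52 J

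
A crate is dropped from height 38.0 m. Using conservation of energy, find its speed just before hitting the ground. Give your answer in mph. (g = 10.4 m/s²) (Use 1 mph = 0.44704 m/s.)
mgh = ½mv² ⇒ v = √(2gh) = √(2·10.4·38.0) = 28.1141 m/s = 62.89 mph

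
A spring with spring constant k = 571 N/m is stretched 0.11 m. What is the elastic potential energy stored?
PE = ½kx² = ½(571)(0.11)² = 3.455 J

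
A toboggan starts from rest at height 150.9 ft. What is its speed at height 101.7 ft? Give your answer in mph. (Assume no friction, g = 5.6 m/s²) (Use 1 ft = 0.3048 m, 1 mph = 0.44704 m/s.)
Convert to SI: h₁−h₂ = 14.9962 m
mgh₁ = mgh₂ + ½mv² ⇒ v = √(2g(h₁−h₂)) = √(2·5.6·14.9962) = 12.9598 m/s = 28.99 mph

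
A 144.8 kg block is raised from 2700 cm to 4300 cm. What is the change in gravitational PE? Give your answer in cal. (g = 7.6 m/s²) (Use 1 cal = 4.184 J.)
Convert to SI: m = 144.8 kg, Δh = 16.0 m
ΔPE = mgΔh = (144.8)(7.6)(16.0) = 17607.7 J = 4208 cal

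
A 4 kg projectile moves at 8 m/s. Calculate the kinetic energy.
KE = ½mv² = ½(4)(8)² = 128.0 J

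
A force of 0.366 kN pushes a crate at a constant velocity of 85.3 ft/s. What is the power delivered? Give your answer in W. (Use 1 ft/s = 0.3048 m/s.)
Convert to SI: F = 366.0 N, v = 25.9994 m/s
P = Fv = (366.0)(25.9994) = 9516 W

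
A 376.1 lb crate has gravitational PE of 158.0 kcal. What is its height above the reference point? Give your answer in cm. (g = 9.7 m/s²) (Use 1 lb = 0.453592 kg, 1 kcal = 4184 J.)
Convert to SI: m = 170.596 kg, PE = 661072 J
h = PE/(mg) = 661072/(170.596·9.7) = 399.492 m = 39950 cm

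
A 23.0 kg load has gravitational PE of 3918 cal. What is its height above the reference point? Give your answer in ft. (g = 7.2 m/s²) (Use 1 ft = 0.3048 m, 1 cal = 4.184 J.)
Convert to SI: m = 23.0 kg, PE = 16392.9 J
h = PE/(mg) = 16392.9/(23.0·7.2) = 98.991 m = 324.8 ft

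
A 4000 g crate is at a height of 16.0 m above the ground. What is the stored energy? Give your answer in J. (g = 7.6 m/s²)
Convert to SI: m = 4.0 kg, h = 16.0 m
PE = mgh = (4.0)(7.6)(16.0) = 486.4 J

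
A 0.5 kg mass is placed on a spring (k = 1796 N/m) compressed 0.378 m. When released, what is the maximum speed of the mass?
½kx² = ½mv² ⇒ v = x√(k/m) = (0.378)√(1796/0.5) = 22.65 m/s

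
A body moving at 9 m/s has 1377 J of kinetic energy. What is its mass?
m = 2·KE/v² = 2·1377/(9)² = 34.0 kg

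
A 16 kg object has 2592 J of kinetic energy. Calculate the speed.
v = √(2·KE/m) = √(2·2592/16) = 18.0 m/s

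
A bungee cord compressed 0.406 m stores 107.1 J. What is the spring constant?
k = 2·PE/x² = 2·107.1/(0.406)² = 1299 N/m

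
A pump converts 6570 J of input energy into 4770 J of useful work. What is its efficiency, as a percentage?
η = W_out/W_in = 4770/6570 = 72.6%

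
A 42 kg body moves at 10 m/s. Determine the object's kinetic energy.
KE = ½mv² = ½(42)(10)² = 2100.0 J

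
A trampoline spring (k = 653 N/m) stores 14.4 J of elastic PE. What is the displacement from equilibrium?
x = √(2·PE/k) = √(2·14.4/653) = 0.21 m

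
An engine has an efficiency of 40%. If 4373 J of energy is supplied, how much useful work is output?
W_out = η·W_in = 0.4·4373 = 1749.2 J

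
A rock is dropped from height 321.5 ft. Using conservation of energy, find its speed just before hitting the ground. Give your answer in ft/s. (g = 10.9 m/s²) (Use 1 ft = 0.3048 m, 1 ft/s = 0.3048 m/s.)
Convert to SI: h = 97.9932 m
mgh = ½mv² ⇒ v = √(2gh) = √(2·10.9·97.9932) = 46.2196 m/s = 151.6 ft/s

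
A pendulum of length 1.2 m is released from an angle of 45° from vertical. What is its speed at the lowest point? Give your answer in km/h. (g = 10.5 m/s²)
h = L(1 − cosθ) = 1.2(1 − cos45°) = 0.351472 m
v = √(2gh) = √(2·10.5·0.351472) = 2.71678 m/s = 9.78 km/h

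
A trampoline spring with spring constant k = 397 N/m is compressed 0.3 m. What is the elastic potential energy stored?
PE = ½kx² = ½(397)(0.3)² = 17.87 J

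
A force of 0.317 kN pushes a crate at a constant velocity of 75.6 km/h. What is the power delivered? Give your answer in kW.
Convert to SI: F = 317.0 N, v = 21.0 m/s
P = Fv = (317.0)(21.0) = 6657.0 W = 6.657 kW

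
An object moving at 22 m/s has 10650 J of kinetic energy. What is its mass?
m = 2·KE/v² = 2·10650/(22)² = 44.01 kg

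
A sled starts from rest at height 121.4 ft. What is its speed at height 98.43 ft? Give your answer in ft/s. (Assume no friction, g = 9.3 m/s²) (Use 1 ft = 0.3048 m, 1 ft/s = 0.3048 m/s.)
Convert to SI: h₁−h₂ = 7.00126 m
mgh₁ = mgh₂ + ½mv² ⇒ v = √(2g(h₁−h₂)) = √(2·9.3·7.00126) = 11.4115 m/s = 37.44 ft/s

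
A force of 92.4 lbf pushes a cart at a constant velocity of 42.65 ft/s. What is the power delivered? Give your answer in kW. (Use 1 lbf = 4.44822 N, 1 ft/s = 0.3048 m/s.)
Convert to SI: F = 411.016 N, v = 12.9997 m/s
P = Fv = (411.016)(12.9997) = 5343.09 W = 5.343 kW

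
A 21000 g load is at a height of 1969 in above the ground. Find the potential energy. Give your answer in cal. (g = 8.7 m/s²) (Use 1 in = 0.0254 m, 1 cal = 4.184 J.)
Convert to SI: m = 21.0 kg, h = 50.0126 m
PE = mgh = (21.0)(8.7)(50.0126) = 9137.3 J = 2184 cal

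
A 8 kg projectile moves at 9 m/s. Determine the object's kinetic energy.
KE = ½mv² = ½(8)(9)² = 324.0 J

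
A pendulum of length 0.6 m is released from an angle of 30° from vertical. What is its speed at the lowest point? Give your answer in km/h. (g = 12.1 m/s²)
h = L(1 − cosθ) = 0.6(1 − cos30°) = 0.0803848 m
v = √(2gh) = √(2·12.1·0.0803848) = 1.39474 m/s = 5.021 km/h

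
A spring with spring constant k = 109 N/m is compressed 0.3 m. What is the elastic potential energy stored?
PE = ½kx² = ½(109)(0.3)² = 4.905 J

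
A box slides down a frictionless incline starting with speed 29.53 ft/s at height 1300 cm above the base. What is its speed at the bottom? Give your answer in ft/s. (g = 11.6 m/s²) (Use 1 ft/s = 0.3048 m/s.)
Convert to SI: v₀ = 9.00074 m/s, h = 13.0 m
½mv₀² + mgh = ½mv² ⇒ v = √(v₀² + 2gh) = √(9.00074² + 2·11.6·13.0) = 19.5605 m/s = 64.17 ft/s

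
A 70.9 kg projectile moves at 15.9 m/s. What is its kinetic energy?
KE = ½mv² = ½(70.9)(15.9)² = 8962 J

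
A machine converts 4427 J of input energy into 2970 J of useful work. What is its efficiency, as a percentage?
η = W_out/W_in = 2970/4427 = 67.09%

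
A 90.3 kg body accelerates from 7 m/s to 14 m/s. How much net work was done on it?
W = ΔKE = ½m(v₂² − v₁²) = ½(90.3)(14² − 7²) = 6637.05 J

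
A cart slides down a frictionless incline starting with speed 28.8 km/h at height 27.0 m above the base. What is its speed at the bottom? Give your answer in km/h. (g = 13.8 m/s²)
Convert to SI: v₀ = 8.0 m/s, h = 27.0 m
½mv₀² + mgh = ½mv² ⇒ v = √(v₀² + 2gh) = √(8.0² + 2·13.8·27.0) = 28.4464 m/s = 102.4 km/h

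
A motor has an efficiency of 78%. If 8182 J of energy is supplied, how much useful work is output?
W_out = η·W_in = 0.78·8182 = 6381.96 J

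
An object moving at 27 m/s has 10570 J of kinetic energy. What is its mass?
m = 2·KE/v² = 2·10570/(27)² = 29.0 kg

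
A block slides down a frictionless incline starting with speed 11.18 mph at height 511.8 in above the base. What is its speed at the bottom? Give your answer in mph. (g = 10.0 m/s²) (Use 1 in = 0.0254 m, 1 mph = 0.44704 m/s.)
Convert to SI: v₀ = 4.99791 m/s, h = 12.9997 m
½mv₀² + mgh = ½mv² ⇒ v = √(v₀² + 2gh) = √(4.99791² + 2·10.0·12.9997) = 16.8812 m/s = 37.76 mph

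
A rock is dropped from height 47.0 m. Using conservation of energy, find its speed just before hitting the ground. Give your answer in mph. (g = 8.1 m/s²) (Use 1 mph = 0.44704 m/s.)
mgh = ½mv² ⇒ v = √(2gh) = √(2·8.1·47.0) = 27.5935 m/s = 61.72 mph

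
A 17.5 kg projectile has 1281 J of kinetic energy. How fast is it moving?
v = √(2·KE/m) = √(2·1281/17.5) = 12.1 m/s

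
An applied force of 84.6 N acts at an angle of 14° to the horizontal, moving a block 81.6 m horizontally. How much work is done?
W = F·d·cosθ = (84.6)(81.6)cos(14°) = 6698 J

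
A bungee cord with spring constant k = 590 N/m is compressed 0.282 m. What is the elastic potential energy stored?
PE = ½kx² = ½(590)(0.282)² = 23.46 J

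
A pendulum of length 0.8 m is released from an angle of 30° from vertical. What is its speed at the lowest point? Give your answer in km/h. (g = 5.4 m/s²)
h = L(1 − cosθ) = 0.8(1 − cos30°) = 0.10718 m
v = √(2gh) = √(2·5.4·0.10718) = 1.07589 m/s = 3.873 km/h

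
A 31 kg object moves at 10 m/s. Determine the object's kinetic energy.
KE = ½mv² = ½(31)(10)² = 1550.0 J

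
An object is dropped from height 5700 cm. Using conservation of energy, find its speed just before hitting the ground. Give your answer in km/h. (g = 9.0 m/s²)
Convert to SI: h = 57.0 m
mgh = ½mv² ⇒ v = √(2gh) = √(2·9.0·57.0) = 32.0312 m/s = 115.3 km/h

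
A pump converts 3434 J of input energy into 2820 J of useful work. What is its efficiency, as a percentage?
η = W_out/W_in = 2820/3434 = 82.12%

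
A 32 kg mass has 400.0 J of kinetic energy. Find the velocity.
v = √(2·KE/m) = √(2·400.0/32) = 5.0 m/s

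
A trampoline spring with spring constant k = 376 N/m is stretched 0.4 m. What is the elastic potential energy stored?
PE = ½kx² = ½(376)(0.4)² = 30.08 J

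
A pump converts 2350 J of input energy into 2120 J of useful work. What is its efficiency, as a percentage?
η = W_out/W_in = 2120/2350 = 90.21%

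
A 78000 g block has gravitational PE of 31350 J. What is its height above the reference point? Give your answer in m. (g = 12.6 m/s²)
Convert to SI: m = 78.0 kg, PE = 31350.0 J
h = PE/(mg) = 31350.0/(78.0·12.6) = 31.9 m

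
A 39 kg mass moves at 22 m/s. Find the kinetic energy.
KE = ½mv² = ½(39)(22)² = 9438.0 J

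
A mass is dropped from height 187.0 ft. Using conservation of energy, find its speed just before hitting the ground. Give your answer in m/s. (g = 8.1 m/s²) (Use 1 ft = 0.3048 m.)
Convert to SI: h = 56.9976 m
mgh = ½mv² ⇒ v = √(2gh) = √(2·8.1·56.9976) = 30.39 m/s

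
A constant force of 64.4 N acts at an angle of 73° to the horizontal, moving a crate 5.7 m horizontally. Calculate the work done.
W = F·d·cosθ = (64.4)(5.7)cos(73°) = 107.3 J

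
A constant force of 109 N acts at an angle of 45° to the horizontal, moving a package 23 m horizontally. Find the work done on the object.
W = F·d·cosθ = (109)(23)cos(45°) = 1773 J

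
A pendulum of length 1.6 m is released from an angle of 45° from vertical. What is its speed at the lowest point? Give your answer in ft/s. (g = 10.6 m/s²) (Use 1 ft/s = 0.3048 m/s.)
h = L(1 − cosθ) = 1.6(1 − cos45°) = 0.468629 m
v = √(2gh) = √(2·10.6·0.468629) = 3.15197 m/s = 10.34 ft/s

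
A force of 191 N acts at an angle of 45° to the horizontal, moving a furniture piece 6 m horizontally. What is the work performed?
W = F·d·cosθ = (191)(6)cos(45°) = 810.3 J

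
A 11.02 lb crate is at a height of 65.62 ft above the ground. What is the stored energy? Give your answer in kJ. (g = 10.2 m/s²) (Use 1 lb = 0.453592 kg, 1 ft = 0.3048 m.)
Convert to SI: m = 4.99858 kg, h = 20.001 m
PE = mgh = (4.99858)(10.2)(20.001) = 1019.76 J = 1.02 kJ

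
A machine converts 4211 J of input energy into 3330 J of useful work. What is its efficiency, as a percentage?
η = W_out/W_in = 3330/4211 = 79.08%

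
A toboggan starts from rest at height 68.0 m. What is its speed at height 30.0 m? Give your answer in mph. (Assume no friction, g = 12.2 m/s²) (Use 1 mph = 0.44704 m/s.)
mgh₁ = mgh₂ + ½mv² ⇒ v = √(2g(h₁−h₂)) = √(2·12.2·38.0) = 30.45 m/s = 68.11 mph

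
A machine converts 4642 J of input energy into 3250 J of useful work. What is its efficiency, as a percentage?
η = W_out/W_in = 3250/4642 = 70.01%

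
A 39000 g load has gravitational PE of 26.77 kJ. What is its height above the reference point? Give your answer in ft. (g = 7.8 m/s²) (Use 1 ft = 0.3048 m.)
Convert to SI: m = 39.0 kg, PE = 26770.0 J
h = PE/(mg) = 26770.0/(39.0·7.8) = 88.0013 m = 288.7 ft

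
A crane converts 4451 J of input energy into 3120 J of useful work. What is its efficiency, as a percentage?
η = W_out/W_in = 3120/4451 = 70.1%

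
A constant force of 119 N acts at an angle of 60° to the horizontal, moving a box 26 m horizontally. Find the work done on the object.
W = F·d·cosθ = (119)(26)cos(60°) = 1547 J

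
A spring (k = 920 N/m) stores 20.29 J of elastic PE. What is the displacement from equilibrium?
x = √(2·PE/k) = √(2·20.29/920) = 0.21 m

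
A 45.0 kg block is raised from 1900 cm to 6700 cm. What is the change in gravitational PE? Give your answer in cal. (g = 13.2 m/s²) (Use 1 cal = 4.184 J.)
Convert to SI: m = 45.0 kg, Δh = 48.0 m
ΔPE = mgΔh = (45.0)(13.2)(48.0) = 28512.0 J = 6815 cal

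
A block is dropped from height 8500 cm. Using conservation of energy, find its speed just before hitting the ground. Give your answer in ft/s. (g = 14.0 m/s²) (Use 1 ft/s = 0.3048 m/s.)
Convert to SI: h = 85.0 m
mgh = ½mv² ⇒ v = √(2gh) = √(2·14.0·85.0) = 48.7852 m/s = 160.1 ft/s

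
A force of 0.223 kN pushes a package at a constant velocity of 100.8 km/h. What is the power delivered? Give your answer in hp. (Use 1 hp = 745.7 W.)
Convert to SI: F = 223.0 N, v = 28.0 m/s
P = Fv = (223.0)(28.0) = 6244.0 W = 8.373 hp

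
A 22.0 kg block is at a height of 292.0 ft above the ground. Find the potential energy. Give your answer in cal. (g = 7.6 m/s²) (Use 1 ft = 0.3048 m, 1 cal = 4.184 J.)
Convert to SI: m = 22.0 kg, h = 89.0016 m
PE = mgh = (22.0)(7.6)(89.0016) = 14881.1 J = 3557 cal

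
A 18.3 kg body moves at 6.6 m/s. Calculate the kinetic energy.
KE = ½mv² = ½(18.3)(6.6)² = 398.6 J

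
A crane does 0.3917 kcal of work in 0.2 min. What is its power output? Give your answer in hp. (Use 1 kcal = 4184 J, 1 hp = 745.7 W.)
Convert to SI: W = 1638.87 J, t = 12.0 s
P = W/t = 1638.87/12.0 = 136.573 W = 0.1831 hp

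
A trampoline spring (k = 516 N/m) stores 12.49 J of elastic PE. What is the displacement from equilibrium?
x = √(2·PE/k) = √(2·12.49/516) = 0.22 m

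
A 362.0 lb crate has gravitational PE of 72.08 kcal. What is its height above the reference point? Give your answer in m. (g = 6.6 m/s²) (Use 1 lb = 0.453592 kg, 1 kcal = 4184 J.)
Convert to SI: m = 164.2 kg, PE = 301583 J
h = PE/(mg) = 301583/(164.2·6.6) = 278.3 m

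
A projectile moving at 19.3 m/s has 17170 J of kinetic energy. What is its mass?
m = 2·KE/v² = 2·17170/(19.3)² = 92.19 kg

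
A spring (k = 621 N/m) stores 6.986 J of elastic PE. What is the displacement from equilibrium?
x = √(2·PE/k) = √(2·6.986/621) = 0.15 m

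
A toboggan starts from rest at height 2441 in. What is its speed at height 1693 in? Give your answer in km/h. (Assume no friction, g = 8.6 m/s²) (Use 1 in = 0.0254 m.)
Convert to SI: h₁−h₂ = 18.9992 m
mgh₁ = mgh₂ + ½mv² ⇒ v = √(2g(h₁−h₂)) = √(2·8.6·18.9992) = 18.0772 m/s = 65.08 km/h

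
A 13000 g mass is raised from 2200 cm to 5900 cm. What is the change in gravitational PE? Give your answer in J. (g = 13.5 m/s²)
Convert to SI: m = 13.0 kg, Δh = 37.0 m
ΔPE = mgΔh = (13.0)(13.5)(37.0) = 6494 J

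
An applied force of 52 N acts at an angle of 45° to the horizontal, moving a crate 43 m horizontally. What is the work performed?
W = F·d·cosθ = (52)(43)cos(45°) = 1581 J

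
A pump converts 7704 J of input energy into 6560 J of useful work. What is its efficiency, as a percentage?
η = W_out/W_in = 6560/7704 = 85.15%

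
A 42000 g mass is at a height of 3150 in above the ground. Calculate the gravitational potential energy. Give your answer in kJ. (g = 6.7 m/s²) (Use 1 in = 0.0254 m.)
Convert to SI: m = 42.0 kg, h = 80.01 m
PE = mgh = (42.0)(6.7)(80.01) = 22514.8 J = 22.51 kJ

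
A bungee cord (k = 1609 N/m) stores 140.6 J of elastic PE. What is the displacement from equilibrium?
x = √(2·PE/k) = √(2·140.6/1609) = 0.4181 m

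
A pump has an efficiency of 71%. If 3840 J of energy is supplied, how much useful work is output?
W_out = η·W_in = 0.71·3840 = 2726.4 J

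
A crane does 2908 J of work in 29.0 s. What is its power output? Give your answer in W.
P = W/t = 2908.0/29.0 = 100.3 W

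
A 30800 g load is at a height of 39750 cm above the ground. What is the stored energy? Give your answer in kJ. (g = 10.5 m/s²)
Convert to SI: m = 30.8 kg, h = 397.5 m
PE = mgh = (30.8)(10.5)(397.5) = 128552 J = 128.6 kJ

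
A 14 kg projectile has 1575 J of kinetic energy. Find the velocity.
v = √(2·KE/m) = √(2·1575/14) = 15.0 m/s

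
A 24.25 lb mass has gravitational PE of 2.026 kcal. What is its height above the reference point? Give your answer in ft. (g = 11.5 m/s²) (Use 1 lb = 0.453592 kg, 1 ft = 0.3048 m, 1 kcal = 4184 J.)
Convert to SI: m = 10.9996 kg, PE = 8476.78 J
h = PE/(mg) = 8476.78/(10.9996·11.5) = 67.0126 m = 219.9 ft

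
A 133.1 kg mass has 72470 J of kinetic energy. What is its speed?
v = √(2·KE/m) = √(2·72470/133.1) = 33.0 m/s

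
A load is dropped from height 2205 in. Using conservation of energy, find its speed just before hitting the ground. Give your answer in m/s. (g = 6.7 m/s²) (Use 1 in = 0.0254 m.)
Convert to SI: h = 56.007 m
mgh = ½mv² ⇒ v = √(2gh) = √(2·6.7·56.007) = 27.4 m/s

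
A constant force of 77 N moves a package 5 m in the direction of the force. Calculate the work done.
W = F·d = (77)(5) = 385.0 J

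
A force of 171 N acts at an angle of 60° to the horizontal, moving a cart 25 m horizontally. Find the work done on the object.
W = F·d·cosθ = (171)(25)cos(60°) = 2138 J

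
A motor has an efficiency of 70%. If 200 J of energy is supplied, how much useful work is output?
W_out = η·W_in = 0.7·200 = 140.0 J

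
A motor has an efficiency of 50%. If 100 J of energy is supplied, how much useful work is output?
W_out = η·W_in = 0.5·100 = 50.0 J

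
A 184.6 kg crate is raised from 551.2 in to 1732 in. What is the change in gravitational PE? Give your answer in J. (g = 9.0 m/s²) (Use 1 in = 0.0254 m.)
Convert to SI: m = 184.6 kg, Δh = 29.9923 m
ΔPE = mgΔh = (184.6)(9.0)(29.9923) = 49830 J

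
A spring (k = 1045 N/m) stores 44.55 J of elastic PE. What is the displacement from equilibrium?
x = √(2·PE/k) = √(2·44.55/1045) = 0.292 m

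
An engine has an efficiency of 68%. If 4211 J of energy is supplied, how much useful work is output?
W_out = η·W_in = 0.68·4211 = 2863.48 J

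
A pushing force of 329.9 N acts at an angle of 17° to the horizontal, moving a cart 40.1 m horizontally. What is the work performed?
W = F·d·cosθ = (329.9)(40.1)cos(17°) = 12650 J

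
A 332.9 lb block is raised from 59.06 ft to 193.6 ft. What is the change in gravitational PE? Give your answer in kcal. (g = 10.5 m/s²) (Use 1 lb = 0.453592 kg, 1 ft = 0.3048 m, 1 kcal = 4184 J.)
Convert to SI: m = 151.001 kg, Δh = 41.0078 m
ΔPE = mgΔh = (151.001)(10.5)(41.0078) = 65018.2 J = 15.54 kcal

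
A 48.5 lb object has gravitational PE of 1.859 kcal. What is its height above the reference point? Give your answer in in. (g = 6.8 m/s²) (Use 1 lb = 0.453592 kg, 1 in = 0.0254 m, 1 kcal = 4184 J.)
Convert to SI: m = 21.9992 kg, PE = 7778.06 J
h = PE/(mg) = 7778.06/(21.9992·6.8) = 51.9942 m = 2047 in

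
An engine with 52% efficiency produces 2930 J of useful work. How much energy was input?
W_in = W_out/η = 2930/0.52 = 5635 J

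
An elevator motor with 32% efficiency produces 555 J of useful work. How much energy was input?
W_in = W_out/η = 555/0.32 = 1734 J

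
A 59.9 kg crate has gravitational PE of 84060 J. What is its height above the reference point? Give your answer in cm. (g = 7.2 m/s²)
h = PE/(mg) = 84060.0/(59.9·7.2) = 194.908 m = 19490 cm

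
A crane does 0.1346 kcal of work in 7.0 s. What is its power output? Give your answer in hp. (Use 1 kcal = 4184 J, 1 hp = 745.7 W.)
Convert to SI: W = 563.166 J, t = 7.0 s
P = W/t = 563.166/7.0 = 80.4523 W = 0.1079 hp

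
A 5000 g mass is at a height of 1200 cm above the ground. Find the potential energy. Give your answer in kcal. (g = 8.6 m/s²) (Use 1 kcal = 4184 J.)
Convert to SI: m = 5.0 kg, h = 12.0 m
PE = mgh = (5.0)(8.6)(12.0) = 516.0 J = 0.1233 kcal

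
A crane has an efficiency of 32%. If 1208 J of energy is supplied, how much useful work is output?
W_out = η·W_in = 0.32·1208 = 386.56 J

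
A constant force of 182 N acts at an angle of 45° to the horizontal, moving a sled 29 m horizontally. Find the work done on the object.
W = F·d·cosθ = (182)(29)cos(45°) = 3732 J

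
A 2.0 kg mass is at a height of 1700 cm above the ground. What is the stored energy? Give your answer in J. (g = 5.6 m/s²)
Convert to SI: m = 2.0 kg, h = 17.0 m
PE = mgh = (2.0)(5.6)(17.0) = 190.4 J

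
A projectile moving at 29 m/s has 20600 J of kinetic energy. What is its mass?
m = 2·KE/v² = 2·20600/(29)² = 48.99 kg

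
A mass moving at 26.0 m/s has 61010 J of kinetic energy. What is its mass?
m = 2·KE/v² = 2·61010/(26.0)² = 180.5 kg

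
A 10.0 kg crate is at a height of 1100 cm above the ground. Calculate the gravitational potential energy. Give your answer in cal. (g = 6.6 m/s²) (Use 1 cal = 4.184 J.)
Convert to SI: m = 10.0 kg, h = 11.0 m
PE = mgh = (10.0)(6.6)(11.0) = 726.0 J = 173.5 cal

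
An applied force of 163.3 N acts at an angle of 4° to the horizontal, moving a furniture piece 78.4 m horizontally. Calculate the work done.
W = F·d·cosθ = (163.3)(78.4)cos(4°) = 12770 J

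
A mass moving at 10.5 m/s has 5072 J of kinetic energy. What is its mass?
m = 2·KE/v² = 2·5072/(10.5)² = 92.01 kg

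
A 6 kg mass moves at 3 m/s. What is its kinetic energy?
KE = ½mv² = ½(6)(3)² = 27.0 J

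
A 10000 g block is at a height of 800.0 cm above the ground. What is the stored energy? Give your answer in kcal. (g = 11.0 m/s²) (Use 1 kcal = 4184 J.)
Convert to SI: m = 10.0 kg, h = 8.0 m
PE = mgh = (10.0)(11.0)(8.0) = 880.0 J = 0.2103 kcal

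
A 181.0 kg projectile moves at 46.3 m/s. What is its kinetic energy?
KE = ½mv² = ½(181.0)(46.3)² = 194000 J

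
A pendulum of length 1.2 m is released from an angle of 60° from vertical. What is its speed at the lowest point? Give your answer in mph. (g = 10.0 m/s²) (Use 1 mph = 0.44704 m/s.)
h = L(1 − cosθ) = 1.2(1 − cos60°) = 0.6 m
v = √(2gh) = √(2·10.0·0.6) = 3.4641 m/s = 7.749 mph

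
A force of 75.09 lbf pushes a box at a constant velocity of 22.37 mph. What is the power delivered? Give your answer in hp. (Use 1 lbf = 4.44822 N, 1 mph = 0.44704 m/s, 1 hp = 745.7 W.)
Convert to SI: F = 334.017 N, v = 10.0003 m/s
P = Fv = (334.017)(10.0003) = 3340.26 W = 4.479 hp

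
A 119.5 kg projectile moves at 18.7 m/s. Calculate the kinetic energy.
KE = ½mv² = ½(119.5)(18.7)² = 20890 J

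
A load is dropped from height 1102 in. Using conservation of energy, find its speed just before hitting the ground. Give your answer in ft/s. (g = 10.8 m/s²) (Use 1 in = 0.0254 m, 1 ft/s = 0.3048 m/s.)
Convert to SI: h = 27.9908 m
mgh = ½mv² ⇒ v = √(2gh) = √(2·10.8·27.9908) = 24.5886 m/s = 80.67 ft/s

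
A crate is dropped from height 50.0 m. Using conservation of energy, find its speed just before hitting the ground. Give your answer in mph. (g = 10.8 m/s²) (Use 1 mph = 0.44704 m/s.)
mgh = ½mv² ⇒ v = √(2gh) = √(2·10.8·50.0) = 32.8634 m/s = 73.51 mph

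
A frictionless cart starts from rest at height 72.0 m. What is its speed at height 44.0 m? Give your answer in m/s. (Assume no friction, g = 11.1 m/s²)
mgh₁ = mgh₂ + ½mv² ⇒ v = √(2g(h₁−h₂)) = √(2·11.1·28.0) = 24.93 m/s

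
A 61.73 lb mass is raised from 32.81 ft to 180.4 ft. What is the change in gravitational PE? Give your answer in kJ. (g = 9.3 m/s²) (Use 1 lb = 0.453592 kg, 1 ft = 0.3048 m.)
Convert to SI: m = 28.0002 kg, Δh = 44.9854 m
ΔPE = mgΔh = (28.0002)(9.3)(44.9854) = 11714.3 J = 11.71 kJ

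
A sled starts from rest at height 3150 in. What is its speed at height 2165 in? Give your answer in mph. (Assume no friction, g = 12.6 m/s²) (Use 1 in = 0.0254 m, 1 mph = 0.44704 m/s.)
Convert to SI: h₁−h₂ = 25.019 m
mgh₁ = mgh₂ + ½mv² ⇒ v = √(2g(h₁−h₂)) = √(2·12.6·25.019) = 25.1093 m/s = 56.17 mph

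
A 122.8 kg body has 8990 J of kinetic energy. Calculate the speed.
v = √(2·KE/m) = √(2·8990/122.8) = 12.1 m/s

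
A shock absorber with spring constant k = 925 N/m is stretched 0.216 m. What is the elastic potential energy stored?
PE = ½kx² = ½(925)(0.216)² = 21.58 J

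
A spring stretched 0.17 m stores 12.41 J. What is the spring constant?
k = 2·PE/x² = 2·12.41/(0.17)² = 858.8 N/m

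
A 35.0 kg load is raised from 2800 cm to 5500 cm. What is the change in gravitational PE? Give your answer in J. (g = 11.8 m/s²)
Convert to SI: m = 35.0 kg, Δh = 27.0 m
ΔPE = mgΔh = (35.0)(11.8)(27.0) = 11150 J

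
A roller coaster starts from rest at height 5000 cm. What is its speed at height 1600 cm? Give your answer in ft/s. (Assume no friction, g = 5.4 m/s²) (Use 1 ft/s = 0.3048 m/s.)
Convert to SI: h₁−h₂ = 34.0 m
mgh₁ = mgh₂ + ½mv² ⇒ v = √(2g(h₁−h₂)) = √(2·5.4·34.0) = 19.1625 m/s = 62.87 ft/s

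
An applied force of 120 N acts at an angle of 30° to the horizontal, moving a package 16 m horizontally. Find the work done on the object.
W = F·d·cosθ = (120)(16)cos(30°) = 1663 J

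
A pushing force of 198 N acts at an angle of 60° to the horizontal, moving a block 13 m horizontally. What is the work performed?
W = F·d·cosθ = (198)(13)cos(60°) = 1287 J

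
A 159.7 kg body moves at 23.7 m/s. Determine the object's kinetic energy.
KE = ½mv² = ½(159.7)(23.7)² = 44850 J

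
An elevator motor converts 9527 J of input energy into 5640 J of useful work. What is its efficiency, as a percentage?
η = W_out/W_in = 5640/9527 = 59.2%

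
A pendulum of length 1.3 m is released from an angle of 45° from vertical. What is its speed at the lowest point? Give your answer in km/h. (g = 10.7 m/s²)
h = L(1 − cosθ) = 1.3(1 − cos45°) = 0.380761 m
v = √(2gh) = √(2·10.7·0.380761) = 2.85452 m/s = 10.28 km/h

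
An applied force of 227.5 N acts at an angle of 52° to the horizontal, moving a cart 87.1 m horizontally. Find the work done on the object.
W = F·d·cosθ = (227.5)(87.1)cos(52°) = 12200 J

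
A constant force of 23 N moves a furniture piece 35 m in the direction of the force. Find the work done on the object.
W = F·d = (23)(35) = 805.0 J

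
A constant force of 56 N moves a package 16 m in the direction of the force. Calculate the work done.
W = F·d = (56)(16) = 896.0 J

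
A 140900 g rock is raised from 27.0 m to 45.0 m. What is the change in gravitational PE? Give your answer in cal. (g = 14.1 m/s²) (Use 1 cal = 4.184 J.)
Convert to SI: m = 140.9 kg, Δh = 18.0 m
ΔPE = mgΔh = (140.9)(14.1)(18.0) = 35760.4 J = 8547 cal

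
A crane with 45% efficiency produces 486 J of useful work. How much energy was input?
W_in = W_out/η = 486/0.45 = 1080 J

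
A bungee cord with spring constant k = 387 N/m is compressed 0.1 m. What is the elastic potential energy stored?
PE = ½kx² = ½(387)(0.1)² = 1.935 J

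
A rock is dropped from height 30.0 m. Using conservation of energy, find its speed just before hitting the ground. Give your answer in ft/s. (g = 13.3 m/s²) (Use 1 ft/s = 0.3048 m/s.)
mgh = ½mv² ⇒ v = √(2gh) = √(2·13.3·30.0) = 28.2489 m/s = 92.68 ft/s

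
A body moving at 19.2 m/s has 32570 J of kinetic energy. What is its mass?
m = 2·KE/v² = 2·32570/(19.2)² = 176.7 kg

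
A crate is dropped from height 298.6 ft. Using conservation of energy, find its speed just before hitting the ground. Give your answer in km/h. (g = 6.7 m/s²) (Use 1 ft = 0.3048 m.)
Convert to SI: h = 91.0133 m
mgh = ½mv² ⇒ v = √(2gh) = √(2·6.7·91.0133) = 34.9225 m/s = 125.7 km/h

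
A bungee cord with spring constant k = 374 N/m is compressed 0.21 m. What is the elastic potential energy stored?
PE = ½kx² = ½(374)(0.21)² = 8.247 J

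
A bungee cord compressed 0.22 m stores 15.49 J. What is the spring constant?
k = 2·PE/x² = 2·15.49/(0.22)² = 640.1 N/m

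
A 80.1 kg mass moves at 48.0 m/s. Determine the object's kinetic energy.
KE = ½mv² = ½(80.1)(48.0)² = 92280 J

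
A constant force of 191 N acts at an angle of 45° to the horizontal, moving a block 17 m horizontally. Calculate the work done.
W = F·d·cosθ = (191)(17)cos(45°) = 2296 J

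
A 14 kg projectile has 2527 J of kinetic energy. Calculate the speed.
v = √(2·KE/m) = √(2·2527/14) = 19.0 m/s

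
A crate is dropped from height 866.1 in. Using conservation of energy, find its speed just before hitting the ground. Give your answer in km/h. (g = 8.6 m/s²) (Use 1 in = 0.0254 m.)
Convert to SI: h = 21.9989 m
mgh = ½mv² ⇒ v = √(2gh) = √(2·8.6·21.9989) = 19.452 m/s = 70.03 km/h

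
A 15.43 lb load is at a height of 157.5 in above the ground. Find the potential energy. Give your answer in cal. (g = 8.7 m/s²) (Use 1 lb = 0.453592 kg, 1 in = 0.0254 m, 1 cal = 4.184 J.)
Convert to SI: m = 6.99892 kg, h = 4.0005 m
PE = mgh = (6.99892)(8.7)(4.0005) = 243.593 J = 58.22 cal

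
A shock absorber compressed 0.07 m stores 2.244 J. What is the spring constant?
k = 2·PE/x² = 2·2.244/(0.07)² = 915.9 N/m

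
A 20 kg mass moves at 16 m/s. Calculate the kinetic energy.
KE = ½mv² = ½(20)(16)² = 2560.0 J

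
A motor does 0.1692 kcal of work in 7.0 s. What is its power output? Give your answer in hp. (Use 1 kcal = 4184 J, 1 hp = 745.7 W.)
Convert to SI: W = 707.933 J, t = 7.0 s
P = W/t = 707.933/7.0 = 101.133 W = 0.1356 hp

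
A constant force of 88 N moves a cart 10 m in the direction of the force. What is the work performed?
W = F·d = (88)(10) = 880.0 J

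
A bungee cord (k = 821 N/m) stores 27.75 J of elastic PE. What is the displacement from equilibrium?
x = √(2·PE/k) = √(2·27.75/821) = 0.26 m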